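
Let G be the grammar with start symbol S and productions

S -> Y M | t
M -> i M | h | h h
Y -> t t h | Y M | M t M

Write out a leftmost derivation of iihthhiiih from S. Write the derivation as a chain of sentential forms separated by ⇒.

S ⇒ YM   [S -> Y M]
YM ⇒ MtMM   [Y -> M t M]
MtMM ⇒ iMtMM   [M -> i M]
iMtMM ⇒ iiMtMM   [M -> i M]
iiMtMM ⇒ iihtMM   [M -> h]
iihtMM ⇒ iihthhM   [M -> h h]
iihthhM ⇒ iihthhiM   [M -> i M]
iihthhiM ⇒ iihthhiiM   [M -> i M]
iihthhiiM ⇒ iihthhiiiM   [M -> i M]
iihthhiiiM ⇒ iihthhiiih   [M -> h]

S ⇒ YM ⇒ MtMM ⇒ iMtMM ⇒ iiMtMM ⇒ iihtMM ⇒ iihthhM ⇒ iihthhiM ⇒ iihthhiiM ⇒ iihthhiiiM ⇒ iihthhiiih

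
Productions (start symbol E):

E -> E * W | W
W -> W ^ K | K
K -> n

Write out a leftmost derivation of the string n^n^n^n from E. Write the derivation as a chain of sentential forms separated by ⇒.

E⇒W⇒W^K⇒W^K^K⇒W^K^K^K⇒K^K^K^K⇒n^K^K^K⇒n^n^K^K⇒n^n^n^K⇒n^n^n^n

E ⇒ W   [E -> W]
W ⇒ W^K   [W -> W ^ K]
W^K ⇒ W^K^K   [W -> W ^ K]
W^K^K ⇒ W^K^K^K   [W -> W ^ K]
W^K^K^K ⇒ K^K^K^K   [W -> K]
K^K^K^K ⇒ n^K^K^K   [K -> n]
n^K^K^K ⇒ n^n^K^K   [K -> n]
n^n^K^K ⇒ n^n^n^K   [K -> n]
n^n^n^K ⇒ n^n^n^n   [K -> n]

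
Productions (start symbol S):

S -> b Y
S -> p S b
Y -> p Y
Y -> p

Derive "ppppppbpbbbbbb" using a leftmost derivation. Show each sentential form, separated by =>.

S=>pSb=>ppSbb=>pppSbbb=>ppppSbbbb=>pppppSbbbbb=>ppppppSbbbbbb=>ppppppbYbbbbbb=>ppppppbpbbbbbb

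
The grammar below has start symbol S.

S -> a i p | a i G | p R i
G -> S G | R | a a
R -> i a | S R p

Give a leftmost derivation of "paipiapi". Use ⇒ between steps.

S⇒pRi⇒pSRpi⇒paipRpi⇒paipiapi

S ⇒ pRi   [S -> p R i]
pRi ⇒ pSRpi   [R -> S R p]
pSRpi ⇒ paipRpi   [S -> a i p]
paipRpi ⇒ paipiapi   [R -> i a]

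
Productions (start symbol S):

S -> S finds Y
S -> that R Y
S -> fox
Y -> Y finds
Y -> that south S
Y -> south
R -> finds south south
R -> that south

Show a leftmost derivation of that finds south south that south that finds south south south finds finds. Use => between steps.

S => that R Y   [S -> that R Y]
that R Y => that finds south south Y   [R -> finds south south]
that finds south south Y => that finds south south Y finds   [Y -> Y finds]
that finds south south Y finds => that finds south south that south S finds   [Y -> that south S]
that finds south south that south S finds => that finds south south that south that R Y finds   [S -> that R Y]
that finds south south that south that R Y finds => that finds south south that south that finds south south Y finds   [R -> finds south south]
that finds south south that south that finds south south Y finds => that finds south south that south that finds south south Y finds finds   [Y -> Y finds]
that finds south south that south that finds south south Y finds finds => that finds south south that south that finds south south south finds finds   [Y -> south]

S => that R Y => that finds south south Y => that finds south south Y finds => that finds south south that south S finds => that finds south south that south that R Y finds => that finds south south that south that finds south south Y finds => that finds south south that south that finds south south Y finds finds => that finds south south that south that finds south south south finds finds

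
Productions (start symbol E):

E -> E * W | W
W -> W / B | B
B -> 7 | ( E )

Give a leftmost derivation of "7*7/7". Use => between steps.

E => E*W => W*W => B*W => 7*W => 7*W/B => 7*B/B => 7*7/B => 7*7/7

E => E*W   [E -> E * W]
E*W => W*W   [E -> W]
W*W => B*W   [W -> B]
B*W => 7*W   [B -> 7]
7*W => 7*W/B   [W -> W / B]
7*W/B => 7*B/B   [W -> B]
7*B/B => 7*7/B   [B -> 7]
7*7/B => 7*7/7   [B -> 7]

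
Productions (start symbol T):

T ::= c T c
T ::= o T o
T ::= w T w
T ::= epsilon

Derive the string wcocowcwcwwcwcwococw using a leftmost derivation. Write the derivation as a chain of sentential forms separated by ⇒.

T⇒wTw⇒wcTcw⇒wcoTocw⇒wcocTcocw⇒wcocoTococw⇒wcocowTwococw⇒wcocowcTcwococw⇒wcocowcwTwcwococw⇒wcocowcwcTcwcwococw⇒wcocowcwcwTwcwcwococw⇒wcocowcwcwwcwcwococw

T ⇒ wTw   [T ::= w T w]
wTw ⇒ wcTcw   [T ::= c T c]
wcTcw ⇒ wcoTocw   [T ::= o T o]
wcoTocw ⇒ wcocTcocw   [T ::= c T c]
wcocTcocw ⇒ wcocoTococw   [T ::= o T o]
wcocoTococw ⇒ wcocowTwococw   [T ::= w T w]
wcocowTwococw ⇒ wcocowcTcwococw   [T ::= c T c]
wcocowcTcwococw ⇒ wcocowcwTwcwococw   [T ::= w T w]
wcocowcwTwcwococw ⇒ wcocowcwcTcwcwococw   [T ::= c T c]
wcocowcwcTcwcwococw ⇒ wcocowcwcwTwcwcwococw   [T ::= w T w]
wcocowcwcwTwcwcwococw ⇒ wcocowcwcwwcwcwococw   [T ::= epsilon]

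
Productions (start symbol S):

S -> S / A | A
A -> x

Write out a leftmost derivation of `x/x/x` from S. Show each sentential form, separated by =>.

S => S/A => S/A/A => A/A/A => x/A/A => x/x/A => x/x/x

S => S/A   [S -> S / A]
S/A => S/A/A   [S -> S / A]
S/A/A => A/A/A   [S -> A]
A/A/A => x/A/A   [A -> x]
x/A/A => x/x/A   [A -> x]
x/x/A => x/x/x   [A -> x]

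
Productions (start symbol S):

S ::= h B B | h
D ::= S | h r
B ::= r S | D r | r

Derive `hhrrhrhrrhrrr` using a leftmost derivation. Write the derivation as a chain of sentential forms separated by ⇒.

S ⇒ hBB   [S ::= h B B]
hBB ⇒ hDrB   [B ::= D r]
hDrB ⇒ hSrB   [D ::= S]
hSrB ⇒ hhBBrB   [S ::= h B B]
hhBBrB ⇒ hhrBrB   [B ::= r]
hhrBrB ⇒ hhrrSrB   [B ::= r S]
hhrrSrB ⇒ hhrrhBBrB   [S ::= h B B]
hhrrhBBrB ⇒ hhrrhrSBrB   [B ::= r S]
hhrrhrSBrB ⇒ hhrrhrhBBBrB   [S ::= h B B]
hhrrhrhBBBrB ⇒ hhrrhrhrBBrB   [B ::= r]
hhrrhrhrBBrB ⇒ hhrrhrhrrSBrB   [B ::= r S]
hhrrhrhrrSBrB ⇒ hhrrhrhrrhBrB   [S ::= h]
hhrrhrhrrhBrB ⇒ hhrrhrhrrhrrB   [B ::= r]
hhrrhrhrrhrrB ⇒ hhrrhrhrrhrrr   [B ::= r]

S ⇒ hBB ⇒ hDrB ⇒ hSrB ⇒ hhBBrB ⇒ hhrBrB ⇒ hhrrSrB ⇒ hhrrhBBrB ⇒ hhrrhrSBrB ⇒ hhrrhrhBBBrB ⇒ hhrrhrhrBBrB ⇒ hhrrhrhrrSBrB ⇒ hhrrhrhrrhBrB ⇒ hhrrhrhrrhrrB ⇒ hhrrhrhrrhrrr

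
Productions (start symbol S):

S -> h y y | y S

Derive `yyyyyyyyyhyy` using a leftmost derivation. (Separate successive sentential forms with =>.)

S=>yS=>yyS=>yyyS=>yyyyS=>yyyyyS=>yyyyyyS=>yyyyyyyS=>yyyyyyyyS=>yyyyyyyyyS=>yyyyyyyyyhyy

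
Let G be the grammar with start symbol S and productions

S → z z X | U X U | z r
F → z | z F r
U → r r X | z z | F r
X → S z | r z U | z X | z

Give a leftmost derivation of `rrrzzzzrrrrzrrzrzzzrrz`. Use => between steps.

S => UXU   [S → U X U]
UXU => rrXXU   [U → r r X]
rrXXU => rrrzUXU   [X → r z U]
rrrzUXU => rrrzFrXU   [U → F r]
rrrzFrXU => rrrzzFrrXU   [F → z F r]
rrrzzFrrXU => rrrzzzFrrrXU   [F → z F r]
rrrzzzFrrrXU => rrrzzzzrrrXU   [F → z]
rrrzzzzrrrXU => rrrzzzzrrrrzUU   [X → r z U]
rrrzzzzrrrrzUU => rrrzzzzrrrrzrrXU   [U → r r X]
rrrzzzzrrrrzrrXU => rrrzzzzrrrrzrrzXU   [X → z X]
rrrzzzzrrrrzrrzXU => rrrzzzzrrrrzrrzrzUU   [X → r z U]
rrrzzzzrrrrzrrzrzUU => rrrzzzzrrrrzrrzrzzzU   [U → z z]
rrrzzzzrrrrzrrzrzzzU => rrrzzzzrrrrzrrzrzzzrrX   [U → r r X]
rrrzzzzrrrrzrrzrzzzrrX => rrrzzzzrrrrzrrzrzzzrrz   [X → z]

S=>UXU=>rrXXU=>rrrzUXU=>rrrzFrXU=>rrrzzFrrXU=>rrrzzzFrrrXU=>rrrzzzzrrrXU=>rrrzzzzrrrrzUU=>rrrzzzzrrrrzrrXU=>rrrzzzzrrrrzrrzXU=>rrrzzzzrrrrzrrzrzUU=>rrrzzzzrrrrzrrzrzzzU=>rrrzzzzrrrrzrrzrzzzrrX=>rrrzzzzrrrrzrrzrzzzrrz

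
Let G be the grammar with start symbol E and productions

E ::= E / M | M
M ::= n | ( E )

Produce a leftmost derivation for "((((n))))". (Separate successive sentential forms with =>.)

E=>M=>(E)=>(M)=>((E))=>((M))=>(((E)))=>(((M)))=>((((E))))=>((((M))))=>((((n))))

E => M   [E ::= M]
M => (E)   [M ::= ( E )]
(E) => (M)   [E ::= M]
(M) => ((E))   [M ::= ( E )]
((E)) => ((M))   [E ::= M]
((M)) => (((E)))   [M ::= ( E )]
(((E))) => (((M)))   [E ::= M]
(((M))) => ((((E))))   [M ::= ( E )]
((((E)))) => ((((M))))   [E ::= M]
((((M)))) => ((((n))))   [M ::= n]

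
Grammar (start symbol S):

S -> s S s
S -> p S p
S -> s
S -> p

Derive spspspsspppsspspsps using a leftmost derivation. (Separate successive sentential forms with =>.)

S => sSs   [S -> s S s]
sSs => spSps   [S -> p S p]
spSps => spsSsps   [S -> s S s]
spsSsps => spspSpsps   [S -> p S p]
spspSpsps => spspsSspsps   [S -> s S s]
spspsSspsps => spspspSpspsps   [S -> p S p]
spspspSpspsps => spspspsSspspsps   [S -> s S s]
spspspsSspspsps => spspspssSsspspsps   [S -> s S s]
spspspssSsspspsps => spspspsspSpsspspsps   [S -> p S p]
spspspsspSpsspspsps => spspspsspppsspspsps   [S -> p]

S=>sSs=>spSps=>spsSsps=>spspSpsps=>spspsSspsps=>spspspSpspsps=>spspspsSspspsps=>spspspssSsspspsps=>spspspsspSpsspspsps=>spspspsspppsspspsps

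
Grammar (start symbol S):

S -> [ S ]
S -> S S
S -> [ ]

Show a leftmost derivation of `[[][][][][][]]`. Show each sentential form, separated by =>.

S=>[S]=>[SS]=>[SSS]=>[SSSS]=>[SSSSS]=>[SSSSSS]=>[[]SSSSS]=>[[][]SSSS]=>[[][][]SSS]=>[[][][][]SS]=>[[][][][][]S]=>[[][][][][][]]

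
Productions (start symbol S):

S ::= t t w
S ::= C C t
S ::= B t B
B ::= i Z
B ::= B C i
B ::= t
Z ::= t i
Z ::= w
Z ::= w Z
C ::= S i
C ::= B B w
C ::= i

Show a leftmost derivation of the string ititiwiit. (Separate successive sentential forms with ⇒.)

S⇒CCt⇒SiCt⇒BtBiCt⇒iZtBiCt⇒ititBiCt⇒ititiZiCt⇒ititiwiCt⇒ititiwiit

S ⇒ CCt   [S ::= C C t]
CCt ⇒ SiCt   [C ::= S i]
SiCt ⇒ BtBiCt   [S ::= B t B]
BtBiCt ⇒ iZtBiCt   [B ::= i Z]
iZtBiCt ⇒ ititBiCt   [Z ::= t i]
ititBiCt ⇒ ititiZiCt   [B ::= i Z]
ititiZiCt ⇒ ititiwiCt   [Z ::= w]
ititiwiCt ⇒ ititiwiit   [C ::= i]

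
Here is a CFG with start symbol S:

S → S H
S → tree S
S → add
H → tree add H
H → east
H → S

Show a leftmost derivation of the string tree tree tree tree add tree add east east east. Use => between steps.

S => tree S   [S → tree S]
tree S => tree S H   [S → S H]
tree S H => tree tree S H   [S → tree S]
tree tree S H => tree tree S H H   [S → S H]
tree tree S H H => tree tree tree S H H   [S → tree S]
tree tree tree S H H => tree tree tree S H H H   [S → S H]
tree tree tree S H H H => tree tree tree tree S H H H   [S → tree S]
tree tree tree tree S H H H => tree tree tree tree add H H H   [S → add]
tree tree tree tree add H H H => tree tree tree tree add tree add H H H   [H → tree add H]
tree tree tree tree add tree add H H H => tree tree tree tree add tree add east H H   [H → east]
tree tree tree tree add tree add east H H => tree tree tree tree add tree add east east H   [H → east]
tree tree tree tree add tree add east east H => tree tree tree tree add tree add east east east   [H → east]

S => tree S => tree S H => tree tree S H => tree tree S H H => tree tree tree S H H => tree tree tree S H H H => tree tree tree tree S H H H => tree tree tree tree add H H H => tree tree tree tree add tree add H H H => tree tree tree tree add tree add east H H => tree tree tree tree add tree add east east H => tree tree tree tree add tree add east east east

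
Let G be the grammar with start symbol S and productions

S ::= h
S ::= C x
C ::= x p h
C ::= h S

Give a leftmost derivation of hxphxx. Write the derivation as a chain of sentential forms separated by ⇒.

S⇒Cx⇒hSx⇒hCxx⇒hxphxx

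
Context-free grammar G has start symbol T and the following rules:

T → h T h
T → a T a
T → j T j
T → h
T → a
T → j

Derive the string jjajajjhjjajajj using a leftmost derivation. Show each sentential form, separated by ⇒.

T⇒jTj⇒jjTjj⇒jjaTajj⇒jjajTjajj⇒jjajaTajajj⇒jjajajTjajajj⇒jjajajjTjjajajj⇒jjajajjhjjajajj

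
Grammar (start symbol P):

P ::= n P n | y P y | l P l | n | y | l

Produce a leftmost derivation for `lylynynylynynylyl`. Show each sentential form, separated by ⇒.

P ⇒ lPl   [P ::= l P l]
lPl ⇒ lyPyl   [P ::= y P y]
lyPyl ⇒ lylPlyl   [P ::= l P l]
lylPlyl ⇒ lylyPylyl   [P ::= y P y]
lylyPylyl ⇒ lylynPnylyl   [P ::= n P n]
lylynPnylyl ⇒ lylynyPynylyl   [P ::= y P y]
lylynyPynylyl ⇒ lylynynPnynylyl   [P ::= n P n]
lylynynPnynylyl ⇒ lylynynyPynynylyl   [P ::= y P y]
lylynynyPynynylyl ⇒ lylynynylynynylyl   [P ::= l]

P ⇒ lPl ⇒ lyPyl ⇒ lylPlyl ⇒ lylyPylyl ⇒ lylynPnylyl ⇒ lylynyPynylyl ⇒ lylynynPnynylyl ⇒ lylynynyPynynylyl ⇒ lylynynylynynylyl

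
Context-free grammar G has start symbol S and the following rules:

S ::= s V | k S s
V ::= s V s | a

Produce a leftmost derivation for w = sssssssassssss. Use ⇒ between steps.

S⇒sV⇒ssVs⇒sssVss⇒ssssVsss⇒sssssVssss⇒ssssssVsssss⇒sssssssVssssss⇒sssssssassssss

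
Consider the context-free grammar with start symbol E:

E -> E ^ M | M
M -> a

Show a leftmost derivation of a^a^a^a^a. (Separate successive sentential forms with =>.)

E=>E^M=>E^M^M=>E^M^M^M=>E^M^M^M^M=>M^M^M^M^M=>a^M^M^M^M=>a^a^M^M^M=>a^a^a^M^M=>a^a^a^a^M=>a^a^a^a^a

E => E^M   [E -> E ^ M]
E^M => E^M^M   [E -> E ^ M]
E^M^M => E^M^M^M   [E -> E ^ M]
E^M^M^M => E^M^M^M^M   [E -> E ^ M]
E^M^M^M^M => M^M^M^M^M   [E -> M]
M^M^M^M^M => a^M^M^M^M   [M -> a]
a^M^M^M^M => a^a^M^M^M   [M -> a]
a^a^M^M^M => a^a^a^M^M   [M -> a]
a^a^a^M^M => a^a^a^a^M   [M -> a]
a^a^a^a^M => a^a^a^a^a   [M -> a]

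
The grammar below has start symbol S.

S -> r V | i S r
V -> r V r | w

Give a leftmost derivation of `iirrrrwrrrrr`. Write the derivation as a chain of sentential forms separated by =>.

S => iSr   [S -> i S r]
iSr => iiSrr   [S -> i S r]
iiSrr => iirVrr   [S -> r V]
iirVrr => iirrVrrr   [V -> r V r]
iirrVrrr => iirrrVrrrr   [V -> r V r]
iirrrVrrrr => iirrrrVrrrrr   [V -> r V r]
iirrrrVrrrrr => iirrrrwrrrrr   [V -> w]

S => iSr => iiSrr => iirVrr => iirrVrrr => iirrrVrrrr => iirrrrVrrrrr => iirrrrwrrrrr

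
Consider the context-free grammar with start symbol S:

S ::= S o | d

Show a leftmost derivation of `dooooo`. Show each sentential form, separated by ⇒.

S ⇒ So   [S ::= S o]
So ⇒ Soo   [S ::= S o]
Soo ⇒ Sooo   [S ::= S o]
Sooo ⇒ Soooo   [S ::= S o]
Soooo ⇒ Sooooo   [S ::= S o]
Sooooo ⇒ dooooo   [S ::= d]

S ⇒ So ⇒ Soo ⇒ Sooo ⇒ Soooo ⇒ Sooooo ⇒ dooooo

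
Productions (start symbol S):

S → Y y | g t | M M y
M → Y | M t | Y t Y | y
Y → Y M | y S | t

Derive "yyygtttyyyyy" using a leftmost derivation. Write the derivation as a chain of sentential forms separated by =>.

S => Yy   [S → Y y]
Yy => ySy   [Y → y S]
ySy => yYyy   [S → Y y]
yYyy => yYMyy   [Y → Y M]
yYMyy => yySMyy   [Y → y S]
yySMyy => yyMMyMyy   [S → M M y]
yyMMyMyy => yyYtYMyMyy   [M → Y t Y]
yyYtYMyMyy => yyyStYMyMyy   [Y → y S]
yyyStYMyMyy => yyygttYMyMyy   [S → g t]
yyygttYMyMyy => yyygtttMyMyy   [Y → t]
yyygtttMyMyy => yyygtttyyMyy   [M → y]
yyygtttyyMyy => yyygtttyyyyy   [M → y]

S=>Yy=>ySy=>yYyy=>yYMyy=>yySMyy=>yyMMyMyy=>yyYtYMyMyy=>yyyStYMyMyy=>yyygttYMyMyy=>yyygtttMyMyy=>yyygtttyyMyy=>yyygtttyyyyy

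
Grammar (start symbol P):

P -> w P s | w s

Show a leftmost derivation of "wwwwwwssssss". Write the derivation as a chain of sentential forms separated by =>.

P => wPs => wwPss => wwwPsss => wwwwPssss => wwwwwPsssss => wwwwwwssssss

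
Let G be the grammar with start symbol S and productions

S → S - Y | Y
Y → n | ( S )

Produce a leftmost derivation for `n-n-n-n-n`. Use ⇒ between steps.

S ⇒ S-Y   [S → S - Y]
S-Y ⇒ S-Y-Y   [S → S - Y]
S-Y-Y ⇒ S-Y-Y-Y   [S → S - Y]
S-Y-Y-Y ⇒ S-Y-Y-Y-Y   [S → S - Y]
S-Y-Y-Y-Y ⇒ Y-Y-Y-Y-Y   [S → Y]
Y-Y-Y-Y-Y ⇒ n-Y-Y-Y-Y   [Y → n]
n-Y-Y-Y-Y ⇒ n-n-Y-Y-Y   [Y → n]
n-n-Y-Y-Y ⇒ n-n-n-Y-Y   [Y → n]
n-n-n-Y-Y ⇒ n-n-n-n-Y   [Y → n]
n-n-n-n-Y ⇒ n-n-n-n-n   [Y → n]

S ⇒ S-Y ⇒ S-Y-Y ⇒ S-Y-Y-Y ⇒ S-Y-Y-Y-Y ⇒ Y-Y-Y-Y-Y ⇒ n-Y-Y-Y-Y ⇒ n-n-Y-Y-Y ⇒ n-n-n-Y-Y ⇒ n-n-n-n-Y ⇒ n-n-n-n-n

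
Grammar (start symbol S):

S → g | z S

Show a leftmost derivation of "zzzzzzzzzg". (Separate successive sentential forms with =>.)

S => zS => zzS => zzzS => zzzzS => zzzzzS => zzzzzzS => zzzzzzzS => zzzzzzzzS => zzzzzzzzzS => zzzzzzzzzg

S => zS   [S → z S]
zS => zzS   [S → z S]
zzS => zzzS   [S → z S]
zzzS => zzzzS   [S → z S]
zzzzS => zzzzzS   [S → z S]
zzzzzS => zzzzzzS   [S → z S]
zzzzzzS => zzzzzzzS   [S → z S]
zzzzzzzS => zzzzzzzzS   [S → z S]
zzzzzzzzS => zzzzzzzzzS   [S → z S]
zzzzzzzzzS => zzzzzzzzzg   [S → g]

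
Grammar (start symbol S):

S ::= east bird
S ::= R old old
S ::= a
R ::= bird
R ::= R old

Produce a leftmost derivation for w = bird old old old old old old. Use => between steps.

S => R old old   [S ::= R old old]
R old old => R old old old   [R ::= R old]
R old old old => R old old old old   [R ::= R old]
R old old old old => R old old old old old   [R ::= R old]
R old old old old old => R old old old old old old   [R ::= R old]
R old old old old old old => bird old old old old old old   [R ::= bird]

S => R old old => R old old old => R old old old old => R old old old old old => R old old old old old old => bird old old old old old old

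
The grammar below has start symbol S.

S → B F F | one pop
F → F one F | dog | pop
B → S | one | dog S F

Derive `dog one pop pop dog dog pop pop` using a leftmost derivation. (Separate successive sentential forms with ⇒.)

S ⇒ B F F ⇒ dog S F F F ⇒ dog B F F F F F ⇒ dog S F F F F F ⇒ dog one pop F F F F F ⇒ dog one pop pop F F F F ⇒ dog one pop pop dog F F F ⇒ dog one pop pop dog dog F F ⇒ dog one pop pop dog dog pop F ⇒ dog one pop pop dog dog pop pop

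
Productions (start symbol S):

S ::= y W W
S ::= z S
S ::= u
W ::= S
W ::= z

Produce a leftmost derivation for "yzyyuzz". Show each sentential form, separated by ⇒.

S ⇒ yWW   [S ::= y W W]
yWW ⇒ yzW   [W ::= z]
yzW ⇒ yzS   [W ::= S]
yzS ⇒ yzyWW   [S ::= y W W]
yzyWW ⇒ yzySW   [W ::= S]
yzySW ⇒ yzyyWWW   [S ::= y W W]
yzyyWWW ⇒ yzyySWW   [W ::= S]
yzyySWW ⇒ yzyyuWW   [S ::= u]
yzyyuWW ⇒ yzyyuzW   [W ::= z]
yzyyuzW ⇒ yzyyuzz   [W ::= z]

S ⇒ yWW ⇒ yzW ⇒ yzS ⇒ yzyWW ⇒ yzySW ⇒ yzyyWWW ⇒ yzyySWW ⇒ yzyyuWW ⇒ yzyyuzW ⇒ yzyyuzz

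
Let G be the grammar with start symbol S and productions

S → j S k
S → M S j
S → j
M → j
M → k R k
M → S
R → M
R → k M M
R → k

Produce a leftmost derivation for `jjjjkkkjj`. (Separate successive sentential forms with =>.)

S => MSj => SSj => jSkSj => jjSkkSj => jjjSkkkSj => jjjjkkkSj => jjjjkkkjj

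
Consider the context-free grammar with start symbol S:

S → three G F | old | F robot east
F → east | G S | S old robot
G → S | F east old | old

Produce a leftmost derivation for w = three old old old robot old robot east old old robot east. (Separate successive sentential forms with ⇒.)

S ⇒ F robot east   [S → F robot east]
F robot east ⇒ G S robot east   [F → G S]
G S robot east ⇒ F east old S robot east   [G → F east old]
F east old S robot east ⇒ S old robot east old S robot east   [F → S old robot]
S old robot east old S robot east ⇒ three G F old robot east old S robot east   [S → three G F]
three G F old robot east old S robot east ⇒ three old F old robot east old S robot east   [G → old]
three old F old robot east old S robot east ⇒ three old S old robot old robot east old S robot east   [F → S old robot]
three old S old robot old robot east old S robot east ⇒ three old old old robot old robot east old S robot east   [S → old]
three old old old robot old robot east old S robot east ⇒ three old old old robot old robot east old old robot east   [S → old]

S ⇒ F robot east ⇒ G S robot east ⇒ F east old S robot east ⇒ S old robot east old S robot east ⇒ three G F old robot east old S robot east ⇒ three old F old robot east old S robot east ⇒ three old S old robot old robot east old S robot east ⇒ three old old old robot old robot east old S robot east ⇒ three old old old robot old robot east old old robot east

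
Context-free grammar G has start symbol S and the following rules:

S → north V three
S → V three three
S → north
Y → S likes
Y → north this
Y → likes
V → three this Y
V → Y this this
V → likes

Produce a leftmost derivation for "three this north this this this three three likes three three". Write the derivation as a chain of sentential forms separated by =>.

S => V three three   [S → V three three]
V three three => three this Y three three   [V → three this Y]
three this Y three three => three this S likes three three   [Y → S likes]
three this S likes three three => three this V three three likes three three   [S → V three three]
three this V three three likes three three => three this Y this this three three likes three three   [V → Y this this]
three this Y this this three three likes three three => three this north this this this three three likes three three   [Y → north this]

S => V three three => three this Y three three => three this S likes three three => three this V three three likes three three => three this Y this this three three likes three three => three this north this this this three three likes three three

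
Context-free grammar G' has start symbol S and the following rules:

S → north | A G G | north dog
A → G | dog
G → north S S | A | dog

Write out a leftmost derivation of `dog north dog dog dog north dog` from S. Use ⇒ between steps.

S ⇒ A G G ⇒ dog G G ⇒ dog north S S G ⇒ dog north A G G S G ⇒ dog north G G G S G ⇒ dog north dog G G S G ⇒ dog north dog dog G S G ⇒ dog north dog dog dog S G ⇒ dog north dog dog dog north G ⇒ dog north dog dog dog north dog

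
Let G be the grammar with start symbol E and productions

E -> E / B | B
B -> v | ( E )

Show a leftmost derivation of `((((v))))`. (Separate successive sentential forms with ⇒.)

E ⇒ B   [E -> B]
B ⇒ (E)   [B -> ( E )]
(E) ⇒ (B)   [E -> B]
(B) ⇒ ((E))   [B -> ( E )]
((E)) ⇒ ((B))   [E -> B]
((B)) ⇒ (((E)))   [B -> ( E )]
(((E))) ⇒ (((B)))   [E -> B]
(((B))) ⇒ ((((E))))   [B -> ( E )]
((((E)))) ⇒ ((((B))))   [E -> B]
((((B)))) ⇒ ((((v))))   [B -> v]

E ⇒ B ⇒ (E) ⇒ (B) ⇒ ((E)) ⇒ ((B)) ⇒ (((E))) ⇒ (((B))) ⇒ ((((E)))) ⇒ ((((B)))) ⇒ ((((v))))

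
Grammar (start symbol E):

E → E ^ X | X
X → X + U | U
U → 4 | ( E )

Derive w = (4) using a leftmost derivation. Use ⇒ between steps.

E ⇒ X   [E → X]
X ⇒ U   [X → U]
U ⇒ (E)   [U → ( E )]
(E) ⇒ (X)   [E → X]
(X) ⇒ (U)   [X → U]
(U) ⇒ (4)   [U → 4]

E ⇒ X ⇒ U ⇒ (E) ⇒ (X) ⇒ (U) ⇒ (4)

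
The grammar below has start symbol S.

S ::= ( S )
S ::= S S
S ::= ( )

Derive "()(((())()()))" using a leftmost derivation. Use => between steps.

S => SS   [S ::= S S]
SS => ()S   [S ::= ( )]
()S => ()(S)   [S ::= ( S )]
()(S) => ()((S))   [S ::= ( S )]
()((S)) => ()((SS))   [S ::= S S]
()((SS)) => ()((SSS))   [S ::= S S]
()((SSS)) => ()(((S)SS))   [S ::= ( S )]
()(((S)SS)) => ()(((())SS))   [S ::= ( )]
()(((())SS)) => ()(((())()S))   [S ::= ( )]
()(((())()S)) => ()(((())()()))   [S ::= ( )]

S => SS => ()S => ()(S) => ()((S)) => ()((SS)) => ()((SSS)) => ()(((S)SS)) => ()(((())SS)) => ()(((())()S)) => ()(((())()()))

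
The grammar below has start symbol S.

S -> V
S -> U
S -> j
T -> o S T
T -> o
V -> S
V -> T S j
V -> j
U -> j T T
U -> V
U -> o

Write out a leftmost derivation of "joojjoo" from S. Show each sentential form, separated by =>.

S=>U=>jTT=>joSTT=>joUTT=>joVTT=>joTSjTT=>jooSjTT=>joojjTT=>joojjoT=>joojjoo

S => U   [S -> U]
U => jTT   [U -> j T T]
jTT => joSTT   [T -> o S T]
joSTT => joUTT   [S -> U]
joUTT => joVTT   [U -> V]
joVTT => joTSjTT   [V -> T S j]
joTSjTT => jooSjTT   [T -> o]
jooSjTT => joojjTT   [S -> j]
joojjTT => joojjoT   [T -> o]
joojjoT => joojjoo   [T -> o]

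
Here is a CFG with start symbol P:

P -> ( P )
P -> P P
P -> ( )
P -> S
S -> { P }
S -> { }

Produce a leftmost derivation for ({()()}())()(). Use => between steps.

P => PP => (P)P => (PP)P => (SP)P => ({P}P)P => ({PP}P)P => ({()P}P)P => ({()()}P)P => ({()()}())P => ({()()}())PP => ({()()}())()P => ({()()}())()()

P => PP   [P -> P P]
PP => (P)P   [P -> ( P )]
(P)P => (PP)P   [P -> P P]
(PP)P => (SP)P   [P -> S]
(SP)P => ({P}P)P   [S -> { P }]
({P}P)P => ({PP}P)P   [P -> P P]
({PP}P)P => ({()P}P)P   [P -> ( )]
({()P}P)P => ({()()}P)P   [P -> ( )]
({()()}P)P => ({()()}())P   [P -> ( )]
({()()}())P => ({()()}())PP   [P -> P P]
({()()}())PP => ({()()}())()P   [P -> ( )]
({()()}())()P => ({()()}())()()   [P -> ( )]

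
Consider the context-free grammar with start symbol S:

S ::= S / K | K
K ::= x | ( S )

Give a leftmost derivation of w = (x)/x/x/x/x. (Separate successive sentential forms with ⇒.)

S⇒S/K⇒S/K/K⇒S/K/K/K⇒S/K/K/K/K⇒K/K/K/K/K⇒(S)/K/K/K/K⇒(K)/K/K/K/K⇒(x)/K/K/K/K⇒(x)/x/K/K/K⇒(x)/x/x/K/K⇒(x)/x/x/x/K⇒(x)/x/x/x/x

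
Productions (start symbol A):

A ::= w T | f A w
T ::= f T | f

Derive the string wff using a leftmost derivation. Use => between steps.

A => wT   [A ::= w T]
wT => wfT   [T ::= f T]
wfT => wff   [T ::= f]

A => wT => wfT => wff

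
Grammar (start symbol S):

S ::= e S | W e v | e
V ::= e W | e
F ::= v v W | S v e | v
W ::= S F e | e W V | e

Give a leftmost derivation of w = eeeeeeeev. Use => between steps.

S => Wev   [S ::= W e v]
Wev => eWVev   [W ::= e W V]
eWVev => eeVev   [W ::= e]
eeVev => eeeWev   [V ::= e W]
eeeWev => eeeeWVev   [W ::= e W V]
eeeeWVev => eeeeeVev   [W ::= e]
eeeeeVev => eeeeeeWev   [V ::= e W]
eeeeeeWev => eeeeeeeev   [W ::= e]

S => Wev => eWVev => eeVev => eeeWev => eeeeWVev => eeeeeVev => eeeeeeWev => eeeeeeeev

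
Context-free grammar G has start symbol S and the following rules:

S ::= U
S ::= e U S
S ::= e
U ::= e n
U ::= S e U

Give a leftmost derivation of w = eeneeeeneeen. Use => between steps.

S => eUS => eenS => eenU => eenSeU => eeneUSeU => eeneSeUSeU => eeneeeUSeU => eeneeeenSeU => eeneeeeneeU => eeneeeeneeen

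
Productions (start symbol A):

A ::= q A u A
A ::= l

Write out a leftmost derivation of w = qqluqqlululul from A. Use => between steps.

A => qAuA   [A ::= q A u A]
qAuA => qqAuAuA   [A ::= q A u A]
qqAuAuA => qqluAuA   [A ::= l]
qqluAuA => qqluqAuAuA   [A ::= q A u A]
qqluqAuAuA => qqluqqAuAuAuA   [A ::= q A u A]
qqluqqAuAuAuA => qqluqqluAuAuA   [A ::= l]
qqluqqluAuAuA => qqluqqluluAuA   [A ::= l]
qqluqqluluAuA => qqluqqlululuA   [A ::= l]
qqluqqlululuA => qqluqqlululul   [A ::= l]

A=>qAuA=>qqAuAuA=>qqluAuA=>qqluqAuAuA=>qqluqqAuAuAuA=>qqluqqluAuAuA=>qqluqqluluAuA=>qqluqqlululuA=>qqluqqlululul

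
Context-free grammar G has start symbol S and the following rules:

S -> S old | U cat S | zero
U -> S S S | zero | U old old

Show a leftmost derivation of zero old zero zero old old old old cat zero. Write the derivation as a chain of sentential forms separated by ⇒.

S ⇒ U cat S ⇒ U old old cat S ⇒ U old old old old cat S ⇒ S S S old old old old cat S ⇒ S old S S old old old old cat S ⇒ zero old S S old old old old cat S ⇒ zero old zero S old old old old cat S ⇒ zero old zero zero old old old old cat S ⇒ zero old zero zero old old old old cat zero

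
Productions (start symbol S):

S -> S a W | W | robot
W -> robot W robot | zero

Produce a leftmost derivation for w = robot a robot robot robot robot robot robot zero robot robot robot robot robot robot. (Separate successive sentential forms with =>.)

S => S a W => robot a W => robot a robot W robot => robot a robot robot W robot robot => robot a robot robot robot W robot robot robot => robot a robot robot robot robot W robot robot robot robot => robot a robot robot robot robot robot W robot robot robot robot robot => robot a robot robot robot robot robot robot W robot robot robot robot robot robot => robot a robot robot robot robot robot robot zero robot robot robot robot robot robot

S => S a W   [S -> S a W]
S a W => robot a W   [S -> robot]
robot a W => robot a robot W robot   [W -> robot W robot]
robot a robot W robot => robot a robot robot W robot robot   [W -> robot W robot]
robot a robot robot W robot robot => robot a robot robot robot W robot robot robot   [W -> robot W robot]
robot a robot robot robot W robot robot robot => robot a robot robot robot robot W robot robot robot robot   [W -> robot W robot]
robot a robot robot robot robot W robot robot robot robot => robot a robot robot robot robot robot W robot robot robot robot robot   [W -> robot W robot]
robot a robot robot robot robot robot W robot robot robot robot robot => robot a robot robot robot robot robot robot W robot robot robot robot robot robot   [W -> robot W robot]
robot a robot robot robot robot robot robot W robot robot robot robot robot robot => robot a robot robot robot robot robot robot zero robot robot robot robot robot robot   [W -> zero]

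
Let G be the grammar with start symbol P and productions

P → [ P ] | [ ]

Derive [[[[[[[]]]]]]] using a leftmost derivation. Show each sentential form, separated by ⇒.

P⇒[P]⇒[[P]]⇒[[[P]]]⇒[[[[P]]]]⇒[[[[[P]]]]]⇒[[[[[[P]]]]]]⇒[[[[[[[]]]]]]]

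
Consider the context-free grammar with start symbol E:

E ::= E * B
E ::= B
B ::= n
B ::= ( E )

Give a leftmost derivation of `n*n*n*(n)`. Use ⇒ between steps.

E ⇒ E*B   [E ::= E * B]
E*B ⇒ E*B*B   [E ::= E * B]
E*B*B ⇒ E*B*B*B   [E ::= E * B]
E*B*B*B ⇒ B*B*B*B   [E ::= B]
B*B*B*B ⇒ n*B*B*B   [B ::= n]
n*B*B*B ⇒ n*n*B*B   [B ::= n]
n*n*B*B ⇒ n*n*n*B   [B ::= n]
n*n*n*B ⇒ n*n*n*(E)   [B ::= ( E )]
n*n*n*(E) ⇒ n*n*n*(B)   [E ::= B]
n*n*n*(B) ⇒ n*n*n*(n)   [B ::= n]

E ⇒ E*B ⇒ E*B*B ⇒ E*B*B*B ⇒ B*B*B*B ⇒ n*B*B*B ⇒ n*n*B*B ⇒ n*n*n*B ⇒ n*n*n*(E) ⇒ n*n*n*(B) ⇒ n*n*n*(n)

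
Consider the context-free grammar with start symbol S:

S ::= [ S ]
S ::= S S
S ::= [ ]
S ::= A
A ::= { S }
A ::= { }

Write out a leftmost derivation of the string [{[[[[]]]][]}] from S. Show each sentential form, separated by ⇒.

S ⇒ [S] ⇒ [A] ⇒ [{S}] ⇒ [{SS}] ⇒ [{[S]S}] ⇒ [{[[S]]S}] ⇒ [{[[[S]]]S}] ⇒ [{[[[[]]]]S}] ⇒ [{[[[[]]]][]}]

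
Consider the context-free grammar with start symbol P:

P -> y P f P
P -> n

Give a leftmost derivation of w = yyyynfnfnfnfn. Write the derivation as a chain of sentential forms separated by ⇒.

P⇒yPfP⇒yyPfPfP⇒yyyPfPfPfP⇒yyyyPfPfPfPfP⇒yyyynfPfPfPfP⇒yyyynfnfPfPfP⇒yyyynfnfnfPfP⇒yyyynfnfnfnfP⇒yyyynfnfnfnfn

P ⇒ yPfP   [P -> y P f P]
yPfP ⇒ yyPfPfP   [P -> y P f P]
yyPfPfP ⇒ yyyPfPfPfP   [P -> y P f P]
yyyPfPfPfP ⇒ yyyyPfPfPfPfP   [P -> y P f P]
yyyyPfPfPfPfP ⇒ yyyynfPfPfPfP   [P -> n]
yyyynfPfPfPfP ⇒ yyyynfnfPfPfP   [P -> n]
yyyynfnfPfPfP ⇒ yyyynfnfnfPfP   [P -> n]
yyyynfnfnfPfP ⇒ yyyynfnfnfnfP   [P -> n]
yyyynfnfnfnfP ⇒ yyyynfnfnfnfn   [P -> n]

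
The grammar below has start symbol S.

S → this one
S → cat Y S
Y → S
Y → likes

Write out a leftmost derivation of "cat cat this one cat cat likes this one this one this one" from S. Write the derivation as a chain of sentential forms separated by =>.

S => cat Y S   [S → cat Y S]
cat Y S => cat S S   [Y → S]
cat S S => cat cat Y S S   [S → cat Y S]
cat cat Y S S => cat cat S S S   [Y → S]
cat cat S S S => cat cat this one S S   [S → this one]
cat cat this one S S => cat cat this one cat Y S S   [S → cat Y S]
cat cat this one cat Y S S => cat cat this one cat S S S   [Y → S]
cat cat this one cat S S S => cat cat this one cat cat Y S S S   [S → cat Y S]
cat cat this one cat cat Y S S S => cat cat this one cat cat likes S S S   [Y → likes]
cat cat this one cat cat likes S S S => cat cat this one cat cat likes this one S S   [S → this one]
cat cat this one cat cat likes this one S S => cat cat this one cat cat likes this one this one S   [S → this one]
cat cat this one cat cat likes this one this one S => cat cat this one cat cat likes this one this one this one   [S → this one]

S => cat Y S => cat S S => cat cat Y S S => cat cat S S S => cat cat this one S S => cat cat this one cat Y S S => cat cat this one cat S S S => cat cat this one cat cat Y S S S => cat cat this one cat cat likes S S S => cat cat this one cat cat likes this one S S => cat cat this one cat cat likes this one this one S => cat cat this one cat cat likes this one this one this one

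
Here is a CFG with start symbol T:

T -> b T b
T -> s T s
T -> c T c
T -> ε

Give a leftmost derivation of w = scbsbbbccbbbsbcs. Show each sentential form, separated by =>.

T=>sTs=>scTcs=>scbTbcs=>scbsTsbcs=>scbsbTbsbcs=>scbsbbTbbsbcs=>scbsbbbTbbbsbcs=>scbsbbbcTcbbbsbcs=>scbsbbbccbbbsbcs

T => sTs   [T -> s T s]
sTs => scTcs   [T -> c T c]
scTcs => scbTbcs   [T -> b T b]
scbTbcs => scbsTsbcs   [T -> s T s]
scbsTsbcs => scbsbTbsbcs   [T -> b T b]
scbsbTbsbcs => scbsbbTbbsbcs   [T -> b T b]
scbsbbTbbsbcs => scbsbbbTbbbsbcs   [T -> b T b]
scbsbbbTbbbsbcs => scbsbbbcTcbbbsbcs   [T -> c T c]
scbsbbbcTcbbbsbcs => scbsbbbccbbbsbcs   [T -> ε]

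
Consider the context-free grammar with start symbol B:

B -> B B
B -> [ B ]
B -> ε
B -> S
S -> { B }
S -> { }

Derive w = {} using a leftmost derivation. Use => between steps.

B => S => {B} => {}

B => S   [B -> S]
S => {B}   [S -> { B }]
{B} => {}   [B -> ε]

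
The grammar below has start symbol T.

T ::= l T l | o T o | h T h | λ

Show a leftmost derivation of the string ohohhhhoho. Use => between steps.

T=>oTo=>ohTho=>ohoToho=>ohohThoho=>ohohhThhoho=>ohohhhhoho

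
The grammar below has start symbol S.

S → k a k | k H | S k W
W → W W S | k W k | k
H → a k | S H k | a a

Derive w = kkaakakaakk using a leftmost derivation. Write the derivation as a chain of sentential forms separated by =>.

S => kH => kSHk => kkHHk => kkaaHk => kkaaSHkk => kkaakHHkk => kkaakakHkk => kkaakakaakk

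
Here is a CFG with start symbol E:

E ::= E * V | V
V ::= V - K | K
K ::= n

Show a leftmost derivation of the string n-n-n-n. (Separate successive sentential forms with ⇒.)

E ⇒ V ⇒ V-K ⇒ V-K-K ⇒ V-K-K-K ⇒ K-K-K-K ⇒ n-K-K-K ⇒ n-n-K-K ⇒ n-n-n-K ⇒ n-n-n-n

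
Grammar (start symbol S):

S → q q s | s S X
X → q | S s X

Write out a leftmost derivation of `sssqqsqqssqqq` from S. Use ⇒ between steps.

S ⇒ sSX   [S → s S X]
sSX ⇒ ssSXX   [S → s S X]
ssSXX ⇒ sssSXXX   [S → s S X]
sssSXXX ⇒ sssqqsXXX   [S → q q s]
sssqqsXXX ⇒ sssqqsSsXXX   [X → S s X]
sssqqsSsXXX ⇒ sssqqsqqssXXX   [S → q q s]
sssqqsqqssXXX ⇒ sssqqsqqssqXX   [X → q]
sssqqsqqssqXX ⇒ sssqqsqqssqqX   [X → q]
sssqqsqqssqqX ⇒ sssqqsqqssqqq   [X → q]

S ⇒ sSX ⇒ ssSXX ⇒ sssSXXX ⇒ sssqqsXXX ⇒ sssqqsSsXXX ⇒ sssqqsqqssXXX ⇒ sssqqsqqssqXX ⇒ sssqqsqqssqqX ⇒ sssqqsqqssqqq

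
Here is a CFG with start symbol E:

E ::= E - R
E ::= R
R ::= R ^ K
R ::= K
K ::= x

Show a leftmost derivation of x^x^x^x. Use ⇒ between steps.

E ⇒ R   [E ::= R]
R ⇒ R^K   [R ::= R ^ K]
R^K ⇒ R^K^K   [R ::= R ^ K]
R^K^K ⇒ R^K^K^K   [R ::= R ^ K]
R^K^K^K ⇒ K^K^K^K   [R ::= K]
K^K^K^K ⇒ x^K^K^K   [K ::= x]
x^K^K^K ⇒ x^x^K^K   [K ::= x]
x^x^K^K ⇒ x^x^x^K   [K ::= x]
x^x^x^K ⇒ x^x^x^x   [K ::= x]

E ⇒ R ⇒ R^K ⇒ R^K^K ⇒ R^K^K^K ⇒ K^K^K^K ⇒ x^K^K^K ⇒ x^x^K^K ⇒ x^x^x^K ⇒ x^x^x^x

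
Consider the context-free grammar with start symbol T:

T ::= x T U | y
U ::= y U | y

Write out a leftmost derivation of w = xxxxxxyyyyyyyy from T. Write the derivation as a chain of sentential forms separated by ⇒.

T⇒xTU⇒xxTUU⇒xxxTUUU⇒xxxxTUUUU⇒xxxxxTUUUUU⇒xxxxxxTUUUUUU⇒xxxxxxyUUUUUU⇒xxxxxxyyUUUUU⇒xxxxxxyyyUUUUU⇒xxxxxxyyyyUUUU⇒xxxxxxyyyyyUUU⇒xxxxxxyyyyyyUU⇒xxxxxxyyyyyyyU⇒xxxxxxyyyyyyyy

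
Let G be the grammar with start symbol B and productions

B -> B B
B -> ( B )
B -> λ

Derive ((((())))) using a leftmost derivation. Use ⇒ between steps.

B ⇒ (B)   [B -> ( B )]
(B) ⇒ (BB)   [B -> B B]
(BB) ⇒ ((B)B)   [B -> ( B )]
((B)B) ⇒ (((B))B)   [B -> ( B )]
(((B))B) ⇒ ((((B)))B)   [B -> ( B )]
((((B)))B) ⇒ ((((BB)))B)   [B -> B B]
((((BB)))B) ⇒ ((((BBB)))B)   [B -> B B]
((((BBB)))B) ⇒ (((((B)BB)))B)   [B -> ( B )]
(((((B)BB)))B) ⇒ ((((()BB)))B)   [B -> λ]
((((()BB)))B) ⇒ ((((()B)))B)   [B -> λ]
((((()B)))B) ⇒ ((((())))B)   [B -> λ]
((((())))B) ⇒ ((((()))))   [B -> λ]

B ⇒ (B) ⇒ (BB) ⇒ ((B)B) ⇒ (((B))B) ⇒ ((((B)))B) ⇒ ((((BB)))B) ⇒ ((((BBB)))B) ⇒ (((((B)BB)))B) ⇒ ((((()BB)))B) ⇒ ((((()B)))B) ⇒ ((((())))B) ⇒ ((((()))))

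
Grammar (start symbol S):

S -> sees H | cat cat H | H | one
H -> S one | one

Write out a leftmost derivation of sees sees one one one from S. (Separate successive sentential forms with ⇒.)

S ⇒ sees H ⇒ sees S one ⇒ sees H one ⇒ sees S one one ⇒ sees sees H one one ⇒ sees sees one one one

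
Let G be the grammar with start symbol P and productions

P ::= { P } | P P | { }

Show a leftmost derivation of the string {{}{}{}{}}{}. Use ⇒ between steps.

P ⇒ PP ⇒ {P}P ⇒ {PP}P ⇒ {PPP}P ⇒ {PPPP}P ⇒ {{}PPP}P ⇒ {{}{}PP}P ⇒ {{}{}{}P}P ⇒ {{}{}{}{}}P ⇒ {{}{}{}{}}{}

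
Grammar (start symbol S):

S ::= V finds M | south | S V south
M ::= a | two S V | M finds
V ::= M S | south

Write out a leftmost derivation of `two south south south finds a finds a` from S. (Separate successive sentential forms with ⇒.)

S ⇒ V finds M   [S ::= V finds M]
V finds M ⇒ M S finds M   [V ::= M S]
M S finds M ⇒ two S V S finds M   [M ::= two S V]
two S V S finds M ⇒ two south V S finds M   [S ::= south]
two south V S finds M ⇒ two south south S finds M   [V ::= south]
two south south S finds M ⇒ two south south V finds M finds M   [S ::= V finds M]
two south south V finds M finds M ⇒ two south south south finds M finds M   [V ::= south]
two south south south finds M finds M ⇒ two south south south finds a finds M   [M ::= a]
two south south south finds a finds M ⇒ two south south south finds a finds a   [M ::= a]

S ⇒ V finds M ⇒ M S finds M ⇒ two S V S finds M ⇒ two south V S finds M ⇒ two south south S finds M ⇒ two south south V finds M finds M ⇒ two south south south finds M finds M ⇒ two south south south finds a finds M ⇒ two south south south finds a finds a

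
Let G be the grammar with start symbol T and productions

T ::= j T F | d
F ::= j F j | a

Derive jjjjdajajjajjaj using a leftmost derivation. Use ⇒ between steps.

T ⇒ jTF   [T ::= j T F]
jTF ⇒ jjTFF   [T ::= j T F]
jjTFF ⇒ jjjTFFF   [T ::= j T F]
jjjTFFF ⇒ jjjjTFFFF   [T ::= j T F]
jjjjTFFFF ⇒ jjjjdFFFF   [T ::= d]
jjjjdFFFF ⇒ jjjjdaFFF   [F ::= a]
jjjjdaFFF ⇒ jjjjdajFjFF   [F ::= j F j]
jjjjdajFjFF ⇒ jjjjdajajFF   [F ::= a]
jjjjdajajFF ⇒ jjjjdajajjFjF   [F ::= j F j]
jjjjdajajjFjF ⇒ jjjjdajajjajF   [F ::= a]
jjjjdajajjajF ⇒ jjjjdajajjajjFj   [F ::= j F j]
jjjjdajajjajjFj ⇒ jjjjdajajjajjaj   [F ::= a]

T ⇒ jTF ⇒ jjTFF ⇒ jjjTFFF ⇒ jjjjTFFFF ⇒ jjjjdFFFF ⇒ jjjjdaFFF ⇒ jjjjdajFjFF ⇒ jjjjdajajFF ⇒ jjjjdajajjFjF ⇒ jjjjdajajjajF ⇒ jjjjdajajjajjFj ⇒ jjjjdajajjajjaj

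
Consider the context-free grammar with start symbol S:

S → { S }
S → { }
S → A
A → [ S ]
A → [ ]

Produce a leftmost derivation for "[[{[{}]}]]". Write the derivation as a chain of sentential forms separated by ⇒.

S ⇒ A   [S → A]
A ⇒ [S]   [A → [ S ]]
[S] ⇒ [A]   [S → A]
[A] ⇒ [[S]]   [A → [ S ]]
[[S]] ⇒ [[{S}]]   [S → { S }]
[[{S}]] ⇒ [[{A}]]   [S → A]
[[{A}]] ⇒ [[{[S]}]]   [A → [ S ]]
[[{[S]}]] ⇒ [[{[{}]}]]   [S → { }]

S ⇒ A ⇒ [S] ⇒ [A] ⇒ [[S]] ⇒ [[{S}]] ⇒ [[{A}]] ⇒ [[{[S]}]] ⇒ [[{[{}]}]]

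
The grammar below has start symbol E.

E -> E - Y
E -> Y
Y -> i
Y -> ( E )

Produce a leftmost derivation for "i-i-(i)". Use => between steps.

E => E-Y => E-Y-Y => Y-Y-Y => i-Y-Y => i-i-Y => i-i-(E) => i-i-(Y) => i-i-(i)

E => E-Y   [E -> E - Y]
E-Y => E-Y-Y   [E -> E - Y]
E-Y-Y => Y-Y-Y   [E -> Y]
Y-Y-Y => i-Y-Y   [Y -> i]
i-Y-Y => i-i-Y   [Y -> i]
i-i-Y => i-i-(E)   [Y -> ( E )]
i-i-(E) => i-i-(Y)   [E -> Y]
i-i-(Y) => i-i-(i)   [Y -> i]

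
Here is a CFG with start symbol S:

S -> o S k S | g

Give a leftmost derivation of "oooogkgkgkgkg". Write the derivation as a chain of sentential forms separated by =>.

S => oSkS   [S -> o S k S]
oSkS => ooSkSkS   [S -> o S k S]
ooSkSkS => oooSkSkSkS   [S -> o S k S]
oooSkSkSkS => ooooSkSkSkSkS   [S -> o S k S]
ooooSkSkSkSkS => oooogkSkSkSkS   [S -> g]
oooogkSkSkSkS => oooogkgkSkSkS   [S -> g]
oooogkgkSkSkS => oooogkgkgkSkS   [S -> g]
oooogkgkgkSkS => oooogkgkgkgkS   [S -> g]
oooogkgkgkgkS => oooogkgkgkgkg   [S -> g]

S=>oSkS=>ooSkSkS=>oooSkSkSkS=>ooooSkSkSkSkS=>oooogkSkSkSkS=>oooogkgkSkSkS=>oooogkgkgkSkS=>oooogkgkgkgkS=>oooogkgkgkgkg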